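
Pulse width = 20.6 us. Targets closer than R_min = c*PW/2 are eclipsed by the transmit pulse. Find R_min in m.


R_min = 3e8 * 20.6e-6 / 2 = 3090.0 m

3090.0 m


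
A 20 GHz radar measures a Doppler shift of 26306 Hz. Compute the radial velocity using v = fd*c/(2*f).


v = 26306 * 3e8 / (2 * 20000000000.0) = 197.3 m/s

197.3 m/s


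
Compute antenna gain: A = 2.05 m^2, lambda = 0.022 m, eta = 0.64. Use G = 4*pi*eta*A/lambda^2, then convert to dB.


G_linear = 4*pi*0.64*2.05/0.022^2 = 34064.21
G_dB = 10*log10(34064.21) = 45.3 dB

45.3 dB


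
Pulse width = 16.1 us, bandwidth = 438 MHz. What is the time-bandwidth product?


TBP = 16.1 * 438 = 7051.8

7051.8


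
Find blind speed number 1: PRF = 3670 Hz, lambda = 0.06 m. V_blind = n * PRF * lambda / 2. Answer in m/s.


V_blind = 1 * 3670 * 0.06 / 2 = 110.1 m/s

110.1 m/s


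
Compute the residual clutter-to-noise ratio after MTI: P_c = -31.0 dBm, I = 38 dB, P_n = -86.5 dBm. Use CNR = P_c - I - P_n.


CNR = -31.0 - 38 - (-86.5) = 17.5 dB

17.5 dB


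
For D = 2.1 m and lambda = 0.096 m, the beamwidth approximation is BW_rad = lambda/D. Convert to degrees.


BW_rad = 0.096 / 2.1 = 0.045714
BW_deg = 2.62 degrees

2.62 degrees


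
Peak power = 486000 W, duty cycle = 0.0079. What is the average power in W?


P_avg = 486000 * 0.0079 = 3839.4 W

3839.4 W


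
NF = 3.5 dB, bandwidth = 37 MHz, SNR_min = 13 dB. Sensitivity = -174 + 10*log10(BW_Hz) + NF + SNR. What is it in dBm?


10*log10(37000000.0) = 75.68
S = -174 + 75.68 + 3.5 + 13 = -81.8 dBm

-81.8 dBm


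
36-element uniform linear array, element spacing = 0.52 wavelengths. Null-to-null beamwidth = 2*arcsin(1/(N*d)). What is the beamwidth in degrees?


1/(N*d) = 1/(36*0.52) = 0.053419
BW = 2*arcsin(0.053419) = 6.1 degrees

6.1 degrees


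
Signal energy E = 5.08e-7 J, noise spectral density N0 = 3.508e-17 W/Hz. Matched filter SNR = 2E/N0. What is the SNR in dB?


SNR_lin = 2 * 5.08e-7 / 3.508e-17 = 2.896e10
SNR_dB = 10*log10(2.896e10) = 104.6 dB

104.6 dB


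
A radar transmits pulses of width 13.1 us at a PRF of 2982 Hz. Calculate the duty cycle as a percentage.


DC = 13.1e-6 * 2982 * 100 = 3.91%

3.91%


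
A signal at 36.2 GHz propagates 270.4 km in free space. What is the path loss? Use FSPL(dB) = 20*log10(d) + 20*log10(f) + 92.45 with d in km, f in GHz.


20*log10(270.4) = 48.64
20*log10(36.2) = 31.17
FSPL = 172.3 dB

172.3 dB


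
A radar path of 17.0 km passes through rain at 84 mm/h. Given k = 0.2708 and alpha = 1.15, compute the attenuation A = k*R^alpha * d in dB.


gamma = 0.2708 * 84^1.15 = 44.215021 dB/km
A = 44.215021 * 17.0 = 751.66 dB

751.66 dB


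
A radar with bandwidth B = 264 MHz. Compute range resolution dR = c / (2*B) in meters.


dR = 3e8 / (2 * 264000000.0) = 0.57 m

0.57 m


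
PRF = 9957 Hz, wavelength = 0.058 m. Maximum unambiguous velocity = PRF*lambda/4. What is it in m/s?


V_ua = 9957 * 0.058 / 4 = 144.4 m/s

144.4 m/s


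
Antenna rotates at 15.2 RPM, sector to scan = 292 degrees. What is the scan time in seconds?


t = 292 / (15.2 * 360) * 60 = 3.2 s

3.2 s


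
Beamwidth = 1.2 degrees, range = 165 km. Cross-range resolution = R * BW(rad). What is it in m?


BW_rad = 0.020943951
CR = 165000 * 0.020943951 = 3455.8 m

3455.8 m


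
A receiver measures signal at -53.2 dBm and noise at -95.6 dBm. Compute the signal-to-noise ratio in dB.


SNR = -53.2 - (-95.6) = 42.4 dB

42.4 dB


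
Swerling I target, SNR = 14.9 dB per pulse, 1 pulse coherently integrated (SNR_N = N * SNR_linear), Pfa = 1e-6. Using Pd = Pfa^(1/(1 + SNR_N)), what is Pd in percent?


SNR_lin = 10^(14.9/10) = 30.90295
SNR_N = 1 * 30.90295 = 30.90295
1/(1 + SNR_N) = 1/31.90295 = 0.0313451
Pd = (1e-6)^0.0313451 = 0.64853
Pd = 64.9%

64.9%


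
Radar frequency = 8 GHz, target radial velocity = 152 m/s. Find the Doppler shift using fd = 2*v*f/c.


fd = 2 * 152 * 8000000000.0 / 3e8 = 8106.7 Hz

8106.7 Hz


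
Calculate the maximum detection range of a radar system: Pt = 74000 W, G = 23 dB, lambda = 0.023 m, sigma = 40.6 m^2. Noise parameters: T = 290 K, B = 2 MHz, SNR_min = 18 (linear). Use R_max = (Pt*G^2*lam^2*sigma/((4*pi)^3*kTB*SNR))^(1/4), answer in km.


G_lin = 10^(23/10) = 199.526231
R^4 = 74000 * 199.526231^2 * 0.023^2 * 40.6 / ((4*pi)^3 * 1.38e-23 * 290 * 2000000.0 * 18)
R^4 = 2.21312e17 m^4
R_max = (2.21312e17)^(1/4) = 21689.6 m = 21.7 km

21.7 km


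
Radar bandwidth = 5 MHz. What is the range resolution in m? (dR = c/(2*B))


dR = 3e8 / (2 * 5000000.0) = 30.0 m

30.0 m


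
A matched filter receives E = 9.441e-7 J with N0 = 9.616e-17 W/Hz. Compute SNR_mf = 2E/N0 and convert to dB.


SNR_lin = 2 * 9.441e-7 / 9.616e-17 = 1.964e10
SNR_dB = 10*log10(1.964e10) = 102.9 dB

102.9 dB


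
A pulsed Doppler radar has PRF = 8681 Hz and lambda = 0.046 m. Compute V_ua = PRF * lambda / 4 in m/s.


V_ua = 8681 * 0.046 / 4 = 99.8 m/s

99.8 m/s


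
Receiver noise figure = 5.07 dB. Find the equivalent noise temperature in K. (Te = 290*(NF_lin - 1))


NF_lin = 10^(5.07/10) = 3.213661
Te = 290 * (3.213661 - 1) = 642.0 K

642.0 K


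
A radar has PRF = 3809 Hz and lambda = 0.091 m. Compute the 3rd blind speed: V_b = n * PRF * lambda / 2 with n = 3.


V_blind = 3 * 3809 * 0.091 / 2 = 519.9 m/s

519.9 m/s


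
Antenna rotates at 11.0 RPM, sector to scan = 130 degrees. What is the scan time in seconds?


t = 130 / (11.0 * 360) * 60 = 1.97 s

1.97 s


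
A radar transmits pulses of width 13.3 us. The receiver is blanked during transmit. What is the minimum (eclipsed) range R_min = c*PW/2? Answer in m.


R_min = 3e8 * 13.3e-6 / 2 = 1995.0 m

1995.0 m


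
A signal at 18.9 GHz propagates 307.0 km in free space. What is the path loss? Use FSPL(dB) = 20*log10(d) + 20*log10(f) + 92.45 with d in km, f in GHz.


20*log10(307.0) = 49.74
20*log10(18.9) = 25.53
FSPL = 167.7 dB

167.7 dB


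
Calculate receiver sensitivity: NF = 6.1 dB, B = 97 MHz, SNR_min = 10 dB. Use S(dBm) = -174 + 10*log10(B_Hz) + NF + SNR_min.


10*log10(97000000.0) = 79.87
S = -174 + 79.87 + 6.1 + 10 = -78.0 dBm

-78.0 dBm


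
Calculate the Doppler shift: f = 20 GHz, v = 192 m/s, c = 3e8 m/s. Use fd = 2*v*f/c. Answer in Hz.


fd = 2 * 192 * 20000000000.0 / 3e8 = 25600.0 Hz

25600.0 Hz


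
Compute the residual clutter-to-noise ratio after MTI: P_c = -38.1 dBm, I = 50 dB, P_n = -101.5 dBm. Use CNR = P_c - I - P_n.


CNR = -38.1 - 50 - (-101.5) = 13.4 dB

13.4 dB


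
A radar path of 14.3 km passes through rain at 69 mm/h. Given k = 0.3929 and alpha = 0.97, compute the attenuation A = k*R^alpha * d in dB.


gamma = 0.3929 * 69^0.97 = 23.876224 dB/km
A = 23.876224 * 14.3 = 341.43 dB

341.43 dB


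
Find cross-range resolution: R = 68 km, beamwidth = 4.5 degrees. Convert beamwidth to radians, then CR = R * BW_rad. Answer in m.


BW_rad = 0.078539816
CR = 68000 * 0.078539816 = 5340.7 m

5340.7 m


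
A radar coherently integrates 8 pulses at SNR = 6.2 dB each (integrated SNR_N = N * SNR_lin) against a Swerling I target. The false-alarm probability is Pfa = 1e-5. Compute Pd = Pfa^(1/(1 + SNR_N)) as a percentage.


SNR_lin = 10^(6.2/10) = 4.16869
SNR_N = 8 * 4.16869 = 33.34952
1/(1 + SNR_N) = 1/34.34952 = 0.0291125
Pd = (1e-5)^0.0291125 = 0.71522
Pd = 71.5%

71.5%


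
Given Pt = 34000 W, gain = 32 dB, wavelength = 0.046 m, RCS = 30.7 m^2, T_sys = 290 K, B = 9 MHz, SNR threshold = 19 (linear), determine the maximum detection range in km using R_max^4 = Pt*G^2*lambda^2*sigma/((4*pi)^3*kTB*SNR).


G_lin = 10^(32/10) = 1584.893192
R^4 = 34000 * 1584.893192^2 * 0.046^2 * 30.7 / ((4*pi)^3 * 1.38e-23 * 290 * 9000000.0 * 19)
R^4 = 4.08536e18 m^4
R_max = (4.08536e18)^(1/4) = 44958.1 m = 45.0 km

45.0 km


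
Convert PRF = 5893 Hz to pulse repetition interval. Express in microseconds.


PRI = 1/5893 = 0.0001696929 s = 169.7 us

169.7 us


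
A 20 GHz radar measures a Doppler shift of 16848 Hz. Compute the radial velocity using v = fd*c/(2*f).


v = 16848 * 3e8 / (2 * 20000000000.0) = 126.4 m/s

126.4 m/s


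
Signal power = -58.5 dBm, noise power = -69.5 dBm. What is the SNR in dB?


SNR = -58.5 - (-69.5) = 11.0 dB

11.0 dB


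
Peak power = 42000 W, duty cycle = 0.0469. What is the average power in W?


P_avg = 42000 * 0.0469 = 1969.8 W

1969.8 W


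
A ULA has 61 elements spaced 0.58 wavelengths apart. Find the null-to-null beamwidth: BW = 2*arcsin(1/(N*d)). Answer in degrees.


1/(N*d) = 1/(61*0.58) = 0.028265
BW = 2*arcsin(0.028265) = 3.2 degrees

3.2 degrees


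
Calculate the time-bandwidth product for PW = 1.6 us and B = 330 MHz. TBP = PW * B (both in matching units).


TBP = 1.6 * 330 = 528.0

528.0


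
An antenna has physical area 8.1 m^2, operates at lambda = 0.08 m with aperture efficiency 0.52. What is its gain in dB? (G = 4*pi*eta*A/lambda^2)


G_linear = 4*pi*0.52*8.1/0.08^2 = 8270.24
G_dB = 10*log10(8270.24) = 39.2 dB

39.2 dB


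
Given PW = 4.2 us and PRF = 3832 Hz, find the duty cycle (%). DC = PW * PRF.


DC = 4.2e-6 * 3832 * 100 = 1.61%

1.61%


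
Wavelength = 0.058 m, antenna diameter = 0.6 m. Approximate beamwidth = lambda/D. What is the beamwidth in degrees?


BW_rad = 0.058 / 0.6 = 0.096667
BW_deg = 5.54 degrees

5.54 degrees


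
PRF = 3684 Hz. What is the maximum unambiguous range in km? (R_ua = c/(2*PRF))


R_ua = 3e8 / (2 * 3684) = 40716.6 m = 40.7 km

40.7 km


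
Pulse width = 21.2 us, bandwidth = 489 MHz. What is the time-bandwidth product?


TBP = 21.2 * 489 = 10366.8

10366.8


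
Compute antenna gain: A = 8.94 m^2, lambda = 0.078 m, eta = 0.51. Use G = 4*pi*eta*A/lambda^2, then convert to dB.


G_linear = 4*pi*0.51*8.94/0.078^2 = 9417.34
G_dB = 10*log10(9417.34) = 39.7 dB

39.7 dB


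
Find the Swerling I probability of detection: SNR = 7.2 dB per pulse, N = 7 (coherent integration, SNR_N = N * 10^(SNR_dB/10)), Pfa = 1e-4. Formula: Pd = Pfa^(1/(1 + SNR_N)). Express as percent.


SNR_lin = 10^(7.2/10) = 5.24807
SNR_N = 7 * 5.24807 = 36.73649
1/(1 + SNR_N) = 1/37.73649 = 0.0264995
Pd = (1e-4)^0.0264995 = 0.78343
Pd = 78.3%

78.3%


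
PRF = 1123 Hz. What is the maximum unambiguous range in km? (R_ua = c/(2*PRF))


R_ua = 3e8 / (2 * 1123) = 133570.8 m = 133.6 km

133.6 km


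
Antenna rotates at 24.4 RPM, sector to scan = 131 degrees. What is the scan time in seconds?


t = 131 / (24.4 * 360) * 60 = 0.89 s

0.89 s


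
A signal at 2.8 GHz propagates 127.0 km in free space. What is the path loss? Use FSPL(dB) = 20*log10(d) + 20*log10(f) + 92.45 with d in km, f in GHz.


20*log10(127.0) = 42.08
20*log10(2.8) = 8.94
FSPL = 143.5 dB

143.5 dB


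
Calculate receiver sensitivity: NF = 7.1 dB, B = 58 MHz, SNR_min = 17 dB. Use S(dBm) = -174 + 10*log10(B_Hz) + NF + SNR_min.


10*log10(58000000.0) = 77.63
S = -174 + 77.63 + 7.1 + 17 = -72.3 dBm

-72.3 dBm


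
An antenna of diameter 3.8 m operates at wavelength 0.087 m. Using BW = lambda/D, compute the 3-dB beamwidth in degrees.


BW_rad = 0.087 / 3.8 = 0.022895
BW_deg = 1.31 degrees

1.31 degrees


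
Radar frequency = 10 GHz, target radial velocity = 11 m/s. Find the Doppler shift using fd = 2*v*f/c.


fd = 2 * 11 * 10000000000.0 / 3e8 = 733.3 Hz

733.3 Hz


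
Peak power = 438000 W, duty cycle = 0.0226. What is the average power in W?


P_avg = 438000 * 0.0226 = 9898.8 W

9898.8 W


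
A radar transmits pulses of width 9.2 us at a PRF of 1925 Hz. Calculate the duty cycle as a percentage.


DC = 9.2e-6 * 1925 * 100 = 1.77%

1.77%


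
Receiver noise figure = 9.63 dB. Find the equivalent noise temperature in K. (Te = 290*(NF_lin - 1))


NF_lin = 10^(9.63/10) = 9.183326
Te = 290 * (9.183326 - 1) = 2373.2 K

2373.2 K


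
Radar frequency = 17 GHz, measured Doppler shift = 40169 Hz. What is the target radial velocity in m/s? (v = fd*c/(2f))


v = 40169 * 3e8 / (2 * 17000000000.0) = 354.4 m/s

354.4 m/s


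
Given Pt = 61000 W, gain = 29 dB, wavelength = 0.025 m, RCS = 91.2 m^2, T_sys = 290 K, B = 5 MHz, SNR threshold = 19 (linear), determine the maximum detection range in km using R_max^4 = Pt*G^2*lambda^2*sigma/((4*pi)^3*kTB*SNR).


G_lin = 10^(29/10) = 794.328235
R^4 = 61000 * 794.328235^2 * 0.025^2 * 91.2 / ((4*pi)^3 * 1.38e-23 * 290 * 5000000.0 * 19)
R^4 = 2.90787e18 m^4
R_max = (2.90787e18)^(1/4) = 41294.6 m = 41.3 km

41.3 km


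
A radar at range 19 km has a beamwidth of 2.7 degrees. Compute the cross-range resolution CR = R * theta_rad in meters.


BW_rad = 0.04712389
CR = 19000 * 0.04712389 = 895.4 m

895.4 m


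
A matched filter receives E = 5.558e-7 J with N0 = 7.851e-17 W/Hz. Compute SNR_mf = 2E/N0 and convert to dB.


SNR_lin = 2 * 5.558e-7 / 7.851e-17 = 1.416e10
SNR_dB = 10*log10(1.416e10) = 101.5 dB

101.5 dB


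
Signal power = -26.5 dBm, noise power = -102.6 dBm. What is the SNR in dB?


SNR = -26.5 - (-102.6) = 76.1 dB

76.1 dB


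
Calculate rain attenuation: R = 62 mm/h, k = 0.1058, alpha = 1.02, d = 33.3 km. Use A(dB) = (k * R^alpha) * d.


gamma = 0.1058 * 62^1.02 = 7.124021 dB/km
A = 7.124021 * 33.3 = 237.23 dB

237.23 dB


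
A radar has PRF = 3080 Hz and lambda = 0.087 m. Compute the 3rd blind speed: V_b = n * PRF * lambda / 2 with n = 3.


V_blind = 3 * 3080 * 0.087 / 2 = 401.9 m/s

401.9 m/s


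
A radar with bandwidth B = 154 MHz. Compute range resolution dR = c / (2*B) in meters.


dR = 3e8 / (2 * 154000000.0) = 0.97 m

0.97 m


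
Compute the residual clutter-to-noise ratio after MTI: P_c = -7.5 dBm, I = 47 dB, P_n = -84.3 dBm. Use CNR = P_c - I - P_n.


CNR = -7.5 - 47 - (-84.3) = 29.8 dB

29.8 dB


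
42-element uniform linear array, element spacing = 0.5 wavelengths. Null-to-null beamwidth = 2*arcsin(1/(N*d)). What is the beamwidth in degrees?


1/(N*d) = 1/(42*0.5) = 0.047619
BW = 2*arcsin(0.047619) = 5.5 degrees

5.5 degrees


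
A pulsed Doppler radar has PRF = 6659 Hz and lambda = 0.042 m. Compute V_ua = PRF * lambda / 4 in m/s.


V_ua = 6659 * 0.042 / 4 = 69.9 m/s

69.9 m/s


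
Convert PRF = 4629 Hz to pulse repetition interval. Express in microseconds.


PRI = 1/4629 = 0.0002160294 s = 216.0 us

216.0 us


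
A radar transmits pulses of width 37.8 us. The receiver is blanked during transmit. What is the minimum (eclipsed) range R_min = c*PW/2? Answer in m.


R_min = 3e8 * 37.8e-6 / 2 = 5670.0 m

5670.0 m


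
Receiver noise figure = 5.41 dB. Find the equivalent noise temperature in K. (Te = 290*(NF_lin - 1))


NF_lin = 10^(5.41/10) = 3.475362
Te = 290 * (3.475362 - 1) = 717.9 K

717.9 K


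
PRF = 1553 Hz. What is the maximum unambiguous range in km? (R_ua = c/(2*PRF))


R_ua = 3e8 / (2 * 1553) = 96587.3 m = 96.6 km

96.6 km


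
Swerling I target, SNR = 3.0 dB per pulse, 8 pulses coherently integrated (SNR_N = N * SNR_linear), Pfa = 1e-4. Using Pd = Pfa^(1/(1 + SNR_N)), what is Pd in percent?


SNR_lin = 10^(3.0/10) = 1.99526
SNR_N = 8 * 1.99526 = 15.96208
1/(1 + SNR_N) = 1/16.96208 = 0.058955
Pd = (1e-4)^0.058955 = 0.58101
Pd = 58.1%

58.1%


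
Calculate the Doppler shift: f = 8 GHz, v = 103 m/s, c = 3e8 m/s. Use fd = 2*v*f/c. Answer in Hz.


fd = 2 * 103 * 8000000000.0 / 3e8 = 5493.3 Hz

5493.3 Hz


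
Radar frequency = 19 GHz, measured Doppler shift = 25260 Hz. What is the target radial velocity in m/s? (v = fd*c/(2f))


v = 25260 * 3e8 / (2 * 19000000000.0) = 199.4 m/s

199.4 m/s


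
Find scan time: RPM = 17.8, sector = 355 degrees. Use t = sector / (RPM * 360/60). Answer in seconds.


t = 355 / (17.8 * 360) * 60 = 3.32 s

3.32 s


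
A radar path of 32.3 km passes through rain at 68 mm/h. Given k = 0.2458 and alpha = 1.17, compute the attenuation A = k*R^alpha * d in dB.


gamma = 0.2458 * 68^1.17 = 34.246588 dB/km
A = 34.246588 * 32.3 = 1106.16 dB

1106.16 dB


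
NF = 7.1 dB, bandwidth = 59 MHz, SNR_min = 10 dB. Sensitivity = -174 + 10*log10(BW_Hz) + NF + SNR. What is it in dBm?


10*log10(59000000.0) = 77.71
S = -174 + 77.71 + 7.1 + 10 = -79.2 dBm

-79.2 dBm


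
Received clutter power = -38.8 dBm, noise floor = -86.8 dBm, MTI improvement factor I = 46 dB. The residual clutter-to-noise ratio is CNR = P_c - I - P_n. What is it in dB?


CNR = -38.8 - 46 - (-86.8) = 2.0 dB

2.0 dB


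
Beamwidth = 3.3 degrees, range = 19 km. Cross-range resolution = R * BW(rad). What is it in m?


BW_rad = 0.057595865
CR = 19000 * 0.057595865 = 1094.3 m

1094.3 m


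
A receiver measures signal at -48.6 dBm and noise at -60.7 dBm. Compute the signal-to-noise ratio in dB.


SNR = -48.6 - (-60.7) = 12.1 dB

12.1 dB


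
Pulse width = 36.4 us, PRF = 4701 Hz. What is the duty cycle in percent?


DC = 36.4e-6 * 4701 * 100 = 17.11%

17.11%


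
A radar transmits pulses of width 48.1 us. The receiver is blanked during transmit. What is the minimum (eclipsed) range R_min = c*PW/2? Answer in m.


R_min = 3e8 * 48.1e-6 / 2 = 7215.0 m

7215.0 m


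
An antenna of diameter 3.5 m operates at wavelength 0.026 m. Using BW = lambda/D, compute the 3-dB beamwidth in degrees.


BW_rad = 0.026 / 3.5 = 0.007429
BW_deg = 0.43 degrees

0.43 degrees


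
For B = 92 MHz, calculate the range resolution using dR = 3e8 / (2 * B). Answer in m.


dR = 3e8 / (2 * 92000000.0) = 1.63 m

1.63 m


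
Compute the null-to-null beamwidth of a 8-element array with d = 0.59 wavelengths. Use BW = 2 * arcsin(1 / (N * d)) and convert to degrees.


1/(N*d) = 1/(8*0.59) = 0.211864
BW = 2*arcsin(0.211864) = 24.5 degrees

24.5 degrees


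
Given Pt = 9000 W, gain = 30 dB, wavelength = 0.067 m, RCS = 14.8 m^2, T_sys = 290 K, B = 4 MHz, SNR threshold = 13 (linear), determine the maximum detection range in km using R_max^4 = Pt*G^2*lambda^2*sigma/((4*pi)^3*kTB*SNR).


G_lin = 10^(30/10) = 1000.0
R^4 = 9000 * 1000.0^2 * 0.067^2 * 14.8 / ((4*pi)^3 * 1.38e-23 * 290 * 4000000.0 * 13)
R^4 = 1.44792e18 m^4
R_max = (1.44792e18)^(1/4) = 34688.5 m = 34.7 km

34.7 km


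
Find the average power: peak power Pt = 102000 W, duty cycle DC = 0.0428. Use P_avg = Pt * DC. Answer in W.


P_avg = 102000 * 0.0428 = 4365.6 W

4365.6 W


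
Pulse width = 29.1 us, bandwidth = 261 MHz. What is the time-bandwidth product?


TBP = 29.1 * 261 = 7595.1

7595.1


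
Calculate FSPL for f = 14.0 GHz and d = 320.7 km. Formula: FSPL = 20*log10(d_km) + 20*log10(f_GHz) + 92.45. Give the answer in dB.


20*log10(320.7) = 50.12
20*log10(14.0) = 22.92
FSPL = 165.5 dB

165.5 dB


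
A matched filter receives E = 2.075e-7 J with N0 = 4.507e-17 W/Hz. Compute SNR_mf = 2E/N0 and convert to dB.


SNR_lin = 2 * 2.075e-7 / 4.507e-17 = 9.208e9
SNR_dB = 10*log10(9.208e9) = 99.6 dB

99.6 dB


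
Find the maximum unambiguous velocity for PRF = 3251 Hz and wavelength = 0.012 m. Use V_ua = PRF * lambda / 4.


V_ua = 3251 * 0.012 / 4 = 9.8 m/s

9.8 m/s


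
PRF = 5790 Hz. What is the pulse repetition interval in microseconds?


PRI = 1/5790 = 0.0001727116 s = 172.7 us

172.7 us


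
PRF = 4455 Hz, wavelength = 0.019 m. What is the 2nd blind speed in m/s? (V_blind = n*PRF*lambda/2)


V_blind = 2 * 4455 * 0.019 / 2 = 84.6 m/s

84.6 m/s


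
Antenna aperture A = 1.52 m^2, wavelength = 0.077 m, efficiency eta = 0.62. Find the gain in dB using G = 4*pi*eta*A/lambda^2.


G_linear = 4*pi*0.62*1.52/0.077^2 = 1997.39
G_dB = 10*log10(1997.39) = 33.0 dB

33.0 dB


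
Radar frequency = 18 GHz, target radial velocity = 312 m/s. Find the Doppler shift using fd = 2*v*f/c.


fd = 2 * 312 * 18000000000.0 / 3e8 = 37440.0 Hz

37440.0 Hz


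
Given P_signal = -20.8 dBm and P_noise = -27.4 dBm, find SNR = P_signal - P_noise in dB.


SNR = -20.8 - (-27.4) = 6.6 dB

6.6 dB


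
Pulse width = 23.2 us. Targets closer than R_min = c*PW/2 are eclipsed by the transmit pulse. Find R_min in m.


R_min = 3e8 * 23.2e-6 / 2 = 3480.0 m

3480.0 m


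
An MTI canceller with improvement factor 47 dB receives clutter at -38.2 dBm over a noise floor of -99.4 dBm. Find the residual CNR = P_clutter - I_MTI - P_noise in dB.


CNR = -38.2 - 47 - (-99.4) = 14.2 dB

14.2 dB


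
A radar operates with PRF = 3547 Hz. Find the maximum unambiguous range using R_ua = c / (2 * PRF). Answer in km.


R_ua = 3e8 / (2 * 3547) = 42289.3 m = 42.3 km

42.3 km


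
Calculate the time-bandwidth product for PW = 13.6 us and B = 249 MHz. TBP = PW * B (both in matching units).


TBP = 13.6 * 249 = 3386.4

3386.4


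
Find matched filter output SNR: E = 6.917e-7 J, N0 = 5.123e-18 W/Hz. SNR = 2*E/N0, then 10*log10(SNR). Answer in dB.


SNR_lin = 2 * 6.917e-7 / 5.123e-18 = 2.7e11
SNR_dB = 10*log10(2.7e11) = 114.3 dB

114.3 dB


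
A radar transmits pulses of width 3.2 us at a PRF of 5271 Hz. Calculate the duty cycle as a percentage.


DC = 3.2e-6 * 5271 * 100 = 1.69%

1.69%


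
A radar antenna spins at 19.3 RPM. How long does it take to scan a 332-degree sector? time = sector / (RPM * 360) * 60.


t = 332 / (19.3 * 360) * 60 = 2.87 s

2.87 s


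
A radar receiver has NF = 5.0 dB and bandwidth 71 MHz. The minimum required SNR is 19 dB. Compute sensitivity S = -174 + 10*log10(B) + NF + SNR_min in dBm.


10*log10(71000000.0) = 78.51
S = -174 + 78.51 + 5.0 + 19 = -71.5 dBm

-71.5 dBm


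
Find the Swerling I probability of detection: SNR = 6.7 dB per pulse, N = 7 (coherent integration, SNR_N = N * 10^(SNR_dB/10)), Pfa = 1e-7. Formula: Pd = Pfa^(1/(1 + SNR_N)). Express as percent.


SNR_lin = 10^(6.7/10) = 4.67735
SNR_N = 7 * 4.67735 = 32.74145
1/(1 + SNR_N) = 1/33.74145 = 0.0296371
Pd = (1e-7)^0.0296371 = 0.62021
Pd = 62.0%

62.0%


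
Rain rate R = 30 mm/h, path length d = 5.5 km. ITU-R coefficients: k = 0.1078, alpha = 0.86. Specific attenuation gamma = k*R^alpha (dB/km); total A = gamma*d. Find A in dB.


gamma = 0.1078 * 30^0.86 = 2.008829 dB/km
A = 2.008829 * 5.5 = 11.05 dB

11.05 dB


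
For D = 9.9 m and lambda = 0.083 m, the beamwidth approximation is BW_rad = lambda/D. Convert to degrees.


BW_rad = 0.083 / 9.9 = 0.008384
BW_deg = 0.48 degrees

0.48 degrees


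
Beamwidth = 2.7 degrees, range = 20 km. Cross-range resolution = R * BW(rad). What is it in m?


BW_rad = 0.04712389
CR = 20000 * 0.04712389 = 942.5 m

942.5 m


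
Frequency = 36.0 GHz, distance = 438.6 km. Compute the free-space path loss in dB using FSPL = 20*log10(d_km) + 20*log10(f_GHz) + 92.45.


20*log10(438.6) = 52.84
20*log10(36.0) = 31.13
FSPL = 176.4 dB

176.4 dB


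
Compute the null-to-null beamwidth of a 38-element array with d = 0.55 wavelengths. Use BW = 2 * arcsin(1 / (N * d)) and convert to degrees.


1/(N*d) = 1/(38*0.55) = 0.047847
BW = 2*arcsin(0.047847) = 5.5 degrees

5.5 degrees


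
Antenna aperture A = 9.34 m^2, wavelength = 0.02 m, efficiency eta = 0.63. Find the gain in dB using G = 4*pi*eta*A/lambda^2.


G_linear = 4*pi*0.63*9.34/0.02^2 = 184857.59
G_dB = 10*log10(184857.59) = 52.7 dB

52.7 dB


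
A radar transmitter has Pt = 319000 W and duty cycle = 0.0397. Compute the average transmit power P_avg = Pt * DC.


P_avg = 319000 * 0.0397 = 12664.3 W

12664.3 W


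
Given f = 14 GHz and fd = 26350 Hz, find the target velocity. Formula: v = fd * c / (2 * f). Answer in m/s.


v = 26350 * 3e8 / (2 * 14000000000.0) = 282.3 m/s

282.3 m/s


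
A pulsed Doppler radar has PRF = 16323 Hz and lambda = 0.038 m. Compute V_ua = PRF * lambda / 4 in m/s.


V_ua = 16323 * 0.038 / 4 = 155.1 m/s

155.1 m/s


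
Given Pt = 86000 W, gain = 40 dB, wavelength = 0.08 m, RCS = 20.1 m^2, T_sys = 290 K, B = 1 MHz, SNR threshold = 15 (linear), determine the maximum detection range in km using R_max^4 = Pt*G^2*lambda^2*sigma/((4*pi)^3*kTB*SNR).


G_lin = 10^(40/10) = 10000.0
R^4 = 86000 * 10000.0^2 * 0.08^2 * 20.1 / ((4*pi)^3 * 1.38e-23 * 290 * 1000000.0 * 15)
R^4 = 9.28702e21 m^4
R_max = (9.28702e21)^(1/4) = 310433.9 m = 310.4 km

310.4 km


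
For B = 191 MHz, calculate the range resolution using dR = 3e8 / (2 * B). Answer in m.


dR = 3e8 / (2 * 191000000.0) = 0.79 m

0.79 m


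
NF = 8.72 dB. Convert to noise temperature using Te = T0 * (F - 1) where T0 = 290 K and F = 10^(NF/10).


NF_lin = 10^(8.72/10) = 7.44732
Te = 290 * (7.44732 - 1) = 1869.7 K

1869.7 K


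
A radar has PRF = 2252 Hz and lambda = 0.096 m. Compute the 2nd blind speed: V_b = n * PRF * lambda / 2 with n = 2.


V_blind = 2 * 2252 * 0.096 / 2 = 216.2 m/s

216.2 m/s


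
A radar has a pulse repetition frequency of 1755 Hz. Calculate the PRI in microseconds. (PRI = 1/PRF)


PRI = 1/1755 = 0.0005698006 s = 569.8 us

569.8 us


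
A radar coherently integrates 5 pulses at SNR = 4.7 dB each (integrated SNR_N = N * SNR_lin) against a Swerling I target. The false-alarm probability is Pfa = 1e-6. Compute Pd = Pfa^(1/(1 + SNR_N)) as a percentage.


SNR_lin = 10^(4.7/10) = 2.95121
SNR_N = 5 * 2.95121 = 14.75605
1/(1 + SNR_N) = 1/15.75605 = 0.0634677
Pd = (1e-6)^0.0634677 = 0.4161
Pd = 41.6%

41.6%


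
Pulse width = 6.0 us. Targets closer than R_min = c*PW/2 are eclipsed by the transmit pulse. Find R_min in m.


R_min = 3e8 * 6.0e-6 / 2 = 900.0 m

900.0 m


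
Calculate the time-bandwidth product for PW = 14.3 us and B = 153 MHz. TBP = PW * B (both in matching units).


TBP = 14.3 * 153 = 2187.9

2187.9


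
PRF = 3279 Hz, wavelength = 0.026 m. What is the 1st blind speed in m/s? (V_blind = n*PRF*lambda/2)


V_blind = 1 * 3279 * 0.026 / 2 = 42.6 m/s

42.6 m/s


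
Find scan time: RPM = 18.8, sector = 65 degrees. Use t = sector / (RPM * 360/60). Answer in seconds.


t = 65 / (18.8 * 360) * 60 = 0.58 s

0.58 s


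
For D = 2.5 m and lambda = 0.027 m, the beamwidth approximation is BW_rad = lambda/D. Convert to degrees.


BW_rad = 0.027 / 2.5 = 0.0108
BW_deg = 0.62 degrees

0.62 degrees


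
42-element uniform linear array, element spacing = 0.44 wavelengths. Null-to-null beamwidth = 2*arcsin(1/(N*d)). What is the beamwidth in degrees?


1/(N*d) = 1/(42*0.44) = 0.054113
BW = 2*arcsin(0.054113) = 6.2 degrees

6.2 degrees


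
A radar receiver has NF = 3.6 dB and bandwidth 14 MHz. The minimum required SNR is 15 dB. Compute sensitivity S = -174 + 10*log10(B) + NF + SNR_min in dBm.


10*log10(14000000.0) = 71.46
S = -174 + 71.46 + 3.6 + 15 = -83.9 dBm

-83.9 dBm


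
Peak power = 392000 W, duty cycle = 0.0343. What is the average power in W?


P_avg = 392000 * 0.0343 = 13445.6 W

13445.6 W


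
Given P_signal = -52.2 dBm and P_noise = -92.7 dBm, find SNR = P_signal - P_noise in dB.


SNR = -52.2 - (-92.7) = 40.5 dB

40.5 dB


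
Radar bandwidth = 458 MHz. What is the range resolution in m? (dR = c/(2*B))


dR = 3e8 / (2 * 458000000.0) = 0.33 m

0.33 m


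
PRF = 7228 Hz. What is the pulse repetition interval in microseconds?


PRI = 1/7228 = 0.0001383509 s = 138.4 us

138.4 us


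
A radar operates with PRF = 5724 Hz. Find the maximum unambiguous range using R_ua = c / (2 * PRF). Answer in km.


R_ua = 3e8 / (2 * 5724) = 26205.5 m = 26.2 km

26.2 km


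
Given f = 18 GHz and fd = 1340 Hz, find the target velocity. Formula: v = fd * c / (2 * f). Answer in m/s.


v = 1340 * 3e8 / (2 * 18000000000.0) = 11.2 m/s

11.2 m/s


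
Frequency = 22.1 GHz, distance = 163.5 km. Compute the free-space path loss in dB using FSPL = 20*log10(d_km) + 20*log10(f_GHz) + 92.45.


20*log10(163.5) = 44.27
20*log10(22.1) = 26.89
FSPL = 163.6 dB

163.6 dB


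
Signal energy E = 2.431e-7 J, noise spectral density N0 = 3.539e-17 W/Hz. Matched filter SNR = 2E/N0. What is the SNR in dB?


SNR_lin = 2 * 2.431e-7 / 3.539e-17 = 1.374e10
SNR_dB = 10*log10(1.374e10) = 101.4 dB

101.4 dB


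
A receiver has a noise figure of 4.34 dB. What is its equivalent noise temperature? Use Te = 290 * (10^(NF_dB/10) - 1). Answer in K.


NF_lin = 10^(4.34/10) = 2.716439
Te = 290 * (2.716439 - 1) = 497.8 K

497.8 K


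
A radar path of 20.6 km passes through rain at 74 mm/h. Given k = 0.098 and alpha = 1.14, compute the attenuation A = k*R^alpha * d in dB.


gamma = 0.098 * 74^1.14 = 13.247997 dB/km
A = 13.247997 * 20.6 = 272.91 dB

272.91 dB


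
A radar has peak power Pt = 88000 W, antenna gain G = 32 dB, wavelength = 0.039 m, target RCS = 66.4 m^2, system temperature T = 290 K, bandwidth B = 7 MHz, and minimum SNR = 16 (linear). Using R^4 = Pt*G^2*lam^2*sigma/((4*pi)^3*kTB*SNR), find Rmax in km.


G_lin = 10^(32/10) = 1584.893192
R^4 = 88000 * 1584.893192^2 * 0.039^2 * 66.4 / ((4*pi)^3 * 1.38e-23 * 290 * 7000000.0 * 16)
R^4 = 2.50989e19 m^4
R_max = (2.50989e19)^(1/4) = 70780.5 m = 70.8 km

70.8 km


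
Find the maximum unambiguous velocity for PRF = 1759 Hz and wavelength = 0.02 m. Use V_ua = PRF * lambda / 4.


V_ua = 1759 * 0.02 / 4 = 8.8 m/s

8.8 m/s


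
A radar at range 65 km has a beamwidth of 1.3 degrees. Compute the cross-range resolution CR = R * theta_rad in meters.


BW_rad = 0.02268928
CR = 65000 * 0.02268928 = 1474.8 m

1474.8 m


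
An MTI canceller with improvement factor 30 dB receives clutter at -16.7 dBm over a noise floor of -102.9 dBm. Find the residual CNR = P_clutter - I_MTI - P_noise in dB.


CNR = -16.7 - 30 - (-102.9) = 56.2 dB

56.2 dB


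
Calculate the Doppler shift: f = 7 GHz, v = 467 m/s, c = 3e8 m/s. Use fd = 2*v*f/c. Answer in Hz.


fd = 2 * 467 * 7000000000.0 / 3e8 = 21793.3 Hz

21793.3 Hz


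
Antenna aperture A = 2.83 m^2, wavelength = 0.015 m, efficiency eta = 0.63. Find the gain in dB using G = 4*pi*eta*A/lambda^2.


G_linear = 4*pi*0.63*2.83/0.015^2 = 99575.92
G_dB = 10*log10(99575.92) = 50.0 dB

50.0 dB


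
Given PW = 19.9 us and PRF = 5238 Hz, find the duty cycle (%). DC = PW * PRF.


DC = 19.9e-6 * 5238 * 100 = 10.42%

10.42%


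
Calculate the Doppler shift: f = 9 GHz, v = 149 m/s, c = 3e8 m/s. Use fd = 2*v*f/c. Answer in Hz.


fd = 2 * 149 * 9000000000.0 / 3e8 = 8940.0 Hz

8940.0 Hz


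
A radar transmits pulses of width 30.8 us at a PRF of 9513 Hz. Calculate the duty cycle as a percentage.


DC = 30.8e-6 * 9513 * 100 = 29.3%

29.3%


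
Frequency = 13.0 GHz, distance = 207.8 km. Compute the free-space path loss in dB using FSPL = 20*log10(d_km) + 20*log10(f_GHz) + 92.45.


20*log10(207.8) = 46.35
20*log10(13.0) = 22.28
FSPL = 161.1 dB

161.1 dB


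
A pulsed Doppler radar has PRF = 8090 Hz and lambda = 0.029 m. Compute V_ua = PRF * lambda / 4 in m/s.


V_ua = 8090 * 0.029 / 4 = 58.7 m/s

58.7 m/s


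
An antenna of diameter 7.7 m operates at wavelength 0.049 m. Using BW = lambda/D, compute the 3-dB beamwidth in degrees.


BW_rad = 0.049 / 7.7 = 0.006364
BW_deg = 0.36 degrees

0.36 degrees


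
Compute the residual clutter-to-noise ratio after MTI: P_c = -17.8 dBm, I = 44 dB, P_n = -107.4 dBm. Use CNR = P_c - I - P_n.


CNR = -17.8 - 44 - (-107.4) = 45.6 dB

45.6 dB


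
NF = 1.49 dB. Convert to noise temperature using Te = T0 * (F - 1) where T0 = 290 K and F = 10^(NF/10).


NF_lin = 10^(1.49/10) = 1.409289
Te = 290 * (1.409289 - 1) = 118.7 K

118.7 K


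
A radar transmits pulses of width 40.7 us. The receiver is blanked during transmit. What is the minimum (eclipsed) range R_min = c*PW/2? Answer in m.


R_min = 3e8 * 40.7e-6 / 2 = 6105.0 m

6105.0 m


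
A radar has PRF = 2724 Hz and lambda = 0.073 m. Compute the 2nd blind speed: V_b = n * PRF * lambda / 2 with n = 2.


V_blind = 2 * 2724 * 0.073 / 2 = 198.9 m/s

198.9 m/s


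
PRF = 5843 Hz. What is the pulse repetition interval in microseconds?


PRI = 1/5843 = 0.000171145 s = 171.1 us

171.1 us


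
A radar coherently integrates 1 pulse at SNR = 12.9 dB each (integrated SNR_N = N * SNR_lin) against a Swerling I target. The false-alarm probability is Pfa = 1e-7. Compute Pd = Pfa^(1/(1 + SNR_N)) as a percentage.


SNR_lin = 10^(12.9/10) = 19.49845
SNR_N = 1 * 19.49845 = 19.49845
1/(1 + SNR_N) = 1/20.49845 = 0.0487842
Pd = (1e-7)^0.0487842 = 0.45552
Pd = 45.6%

45.6%


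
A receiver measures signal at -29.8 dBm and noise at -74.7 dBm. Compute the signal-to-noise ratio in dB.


SNR = -29.8 - (-74.7) = 44.9 dB

44.9 dB


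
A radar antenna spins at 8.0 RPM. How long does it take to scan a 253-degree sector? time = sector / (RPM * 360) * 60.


t = 253 / (8.0 * 360) * 60 = 5.27 s

5.27 s


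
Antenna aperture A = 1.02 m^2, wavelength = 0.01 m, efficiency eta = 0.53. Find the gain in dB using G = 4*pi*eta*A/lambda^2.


G_linear = 4*pi*0.53*1.02/0.01^2 = 67933.8
G_dB = 10*log10(67933.8) = 48.3 dB

48.3 dB


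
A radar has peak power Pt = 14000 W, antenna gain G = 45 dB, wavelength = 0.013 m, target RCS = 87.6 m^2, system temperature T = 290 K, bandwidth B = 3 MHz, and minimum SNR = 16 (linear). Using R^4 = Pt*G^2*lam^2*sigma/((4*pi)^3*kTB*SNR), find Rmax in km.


G_lin = 10^(45/10) = 31622.776602
R^4 = 14000 * 31622.776602^2 * 0.013^2 * 87.6 / ((4*pi)^3 * 1.38e-23 * 290 * 3000000.0 * 16)
R^4 = 5.43715e20 m^4
R_max = (5.43715e20)^(1/4) = 152701.3 m = 152.7 km

152.7 km


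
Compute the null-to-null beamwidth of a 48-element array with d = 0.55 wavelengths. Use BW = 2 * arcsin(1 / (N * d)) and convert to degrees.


1/(N*d) = 1/(48*0.55) = 0.037879
BW = 2*arcsin(0.037879) = 4.3 degrees

4.3 degrees


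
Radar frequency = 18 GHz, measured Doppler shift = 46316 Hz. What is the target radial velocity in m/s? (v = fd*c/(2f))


v = 46316 * 3e8 / (2 * 18000000000.0) = 386.0 m/s

386.0 m/s


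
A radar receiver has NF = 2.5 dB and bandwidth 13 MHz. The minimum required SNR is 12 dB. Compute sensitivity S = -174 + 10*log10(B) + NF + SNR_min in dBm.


10*log10(13000000.0) = 71.14
S = -174 + 71.14 + 2.5 + 12 = -88.4 dBm

-88.4 dBm


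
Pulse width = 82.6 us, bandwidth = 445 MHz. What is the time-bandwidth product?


TBP = 82.6 * 445 = 36757.0

36757.0


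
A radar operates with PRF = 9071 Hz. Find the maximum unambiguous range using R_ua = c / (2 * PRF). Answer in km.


R_ua = 3e8 / (2 * 9071) = 16536.2 m = 16.5 km

16.5 km


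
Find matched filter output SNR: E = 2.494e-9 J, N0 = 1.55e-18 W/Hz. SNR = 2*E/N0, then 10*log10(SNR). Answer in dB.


SNR_lin = 2 * 2.494e-9 / 1.55e-18 = 3.218e9
SNR_dB = 10*log10(3.218e9) = 95.1 dB

95.1 dB


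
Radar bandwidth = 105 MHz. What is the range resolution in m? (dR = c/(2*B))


dR = 3e8 / (2 * 105000000.0) = 1.43 m

1.43 m


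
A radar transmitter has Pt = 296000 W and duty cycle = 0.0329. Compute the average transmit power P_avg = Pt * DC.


P_avg = 296000 * 0.0329 = 9738.4 W

9738.4 W


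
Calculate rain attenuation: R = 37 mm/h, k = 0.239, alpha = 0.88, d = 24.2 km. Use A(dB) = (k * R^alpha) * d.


gamma = 0.239 * 37^0.88 = 5.733442 dB/km
A = 5.733442 * 24.2 = 138.75 dB

138.75 dB


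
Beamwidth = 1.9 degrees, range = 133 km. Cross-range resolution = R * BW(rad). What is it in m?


BW_rad = 0.033161256
CR = 133000 * 0.033161256 = 4410.4 m

4410.4 m


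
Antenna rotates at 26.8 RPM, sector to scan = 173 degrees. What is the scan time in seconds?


t = 173 / (26.8 * 360) * 60 = 1.08 s

1.08 s


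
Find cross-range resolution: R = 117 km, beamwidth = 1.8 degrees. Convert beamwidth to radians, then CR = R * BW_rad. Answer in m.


BW_rad = 0.031415927
CR = 117000 * 0.031415927 = 3675.7 m

3675.7 m


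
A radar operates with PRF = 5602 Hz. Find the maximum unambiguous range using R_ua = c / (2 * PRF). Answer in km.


R_ua = 3e8 / (2 * 5602) = 26776.2 m = 26.8 km

26.8 km


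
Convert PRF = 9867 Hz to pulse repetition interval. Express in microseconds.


PRI = 1/9867 = 0.0001013479 s = 101.3 us

101.3 us


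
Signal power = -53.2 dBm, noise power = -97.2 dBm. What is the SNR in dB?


SNR = -53.2 - (-97.2) = 44.0 dB

44.0 dB


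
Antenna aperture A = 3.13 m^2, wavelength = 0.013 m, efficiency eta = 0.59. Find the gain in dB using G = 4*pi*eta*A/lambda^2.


G_linear = 4*pi*0.59*3.13/0.013^2 = 137315.48
G_dB = 10*log10(137315.48) = 51.4 dB

51.4 dB


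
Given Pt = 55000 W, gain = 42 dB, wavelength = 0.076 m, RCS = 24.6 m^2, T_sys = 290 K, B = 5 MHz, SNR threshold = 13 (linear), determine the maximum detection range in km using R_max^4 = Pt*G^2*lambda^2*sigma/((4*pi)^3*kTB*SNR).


G_lin = 10^(42/10) = 15848.931925
R^4 = 55000 * 15848.931925^2 * 0.076^2 * 24.6 / ((4*pi)^3 * 1.38e-23 * 290 * 5000000.0 * 13)
R^4 = 3.80281e21 m^4
R_max = (3.80281e21)^(1/4) = 248328.3 m = 248.3 km

248.3 km


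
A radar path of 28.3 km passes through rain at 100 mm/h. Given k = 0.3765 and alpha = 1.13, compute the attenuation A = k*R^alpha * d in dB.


gamma = 0.3765 * 100^1.13 = 68.511737 dB/km
A = 68.511737 * 28.3 = 1938.88 dB

1938.88 dB


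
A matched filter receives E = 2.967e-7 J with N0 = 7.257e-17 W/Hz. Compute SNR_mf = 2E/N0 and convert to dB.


SNR_lin = 2 * 2.967e-7 / 7.257e-17 = 8.177e9
SNR_dB = 10*log10(8.177e9) = 99.1 dB

99.1 dB


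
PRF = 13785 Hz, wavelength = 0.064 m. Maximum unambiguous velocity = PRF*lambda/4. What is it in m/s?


V_ua = 13785 * 0.064 / 4 = 220.6 m/s

220.6 m/s


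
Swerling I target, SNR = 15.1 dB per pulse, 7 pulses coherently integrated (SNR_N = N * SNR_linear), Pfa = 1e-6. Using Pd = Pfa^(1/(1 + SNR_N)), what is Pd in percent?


SNR_lin = 10^(15.1/10) = 32.35937
SNR_N = 7 * 32.35937 = 226.51559
1/(1 + SNR_N) = 1/227.51559 = 0.0043953
Pd = (1e-6)^0.0043953 = 0.94108
Pd = 94.1%

94.1%


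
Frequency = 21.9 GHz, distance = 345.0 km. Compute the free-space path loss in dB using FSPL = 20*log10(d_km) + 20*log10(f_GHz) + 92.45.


20*log10(345.0) = 50.76
20*log10(21.9) = 26.81
FSPL = 170.0 dB

170.0 dB


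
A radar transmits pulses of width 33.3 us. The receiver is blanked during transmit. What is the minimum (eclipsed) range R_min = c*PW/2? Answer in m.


R_min = 3e8 * 33.3e-6 / 2 = 4995.0 m

4995.0 m


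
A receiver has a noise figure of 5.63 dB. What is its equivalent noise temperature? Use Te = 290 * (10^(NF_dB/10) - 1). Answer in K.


NF_lin = 10^(5.63/10) = 3.655948
Te = 290 * (3.655948 - 1) = 770.2 K

770.2 K


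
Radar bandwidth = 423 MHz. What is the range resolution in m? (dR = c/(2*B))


dR = 3e8 / (2 * 423000000.0) = 0.35 m

0.35 m


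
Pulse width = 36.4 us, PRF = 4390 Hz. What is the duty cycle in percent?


DC = 36.4e-6 * 4390 * 100 = 15.98%

15.98%


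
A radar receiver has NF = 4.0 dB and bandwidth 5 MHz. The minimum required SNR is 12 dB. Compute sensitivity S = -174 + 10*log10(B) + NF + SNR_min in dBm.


10*log10(5000000.0) = 66.99
S = -174 + 66.99 + 4.0 + 12 = -91.0 dBm

-91.0 dBm


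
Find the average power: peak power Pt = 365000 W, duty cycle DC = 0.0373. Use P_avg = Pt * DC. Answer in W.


P_avg = 365000 * 0.0373 = 13614.5 W

13614.5 W


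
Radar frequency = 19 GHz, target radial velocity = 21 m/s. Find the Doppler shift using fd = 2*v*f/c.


fd = 2 * 21 * 19000000000.0 / 3e8 = 2660.0 Hz

2660.0 Hz


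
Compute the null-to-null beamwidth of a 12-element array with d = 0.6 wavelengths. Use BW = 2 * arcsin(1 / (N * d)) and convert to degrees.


1/(N*d) = 1/(12*0.6) = 0.138889
BW = 2*arcsin(0.138889) = 16.0 degrees

16.0 degrees


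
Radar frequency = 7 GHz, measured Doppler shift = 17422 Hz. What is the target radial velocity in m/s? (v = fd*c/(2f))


v = 17422 * 3e8 / (2 * 7000000000.0) = 373.3 m/s

373.3 m/s


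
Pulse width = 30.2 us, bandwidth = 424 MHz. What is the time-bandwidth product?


TBP = 30.2 * 424 = 12804.8

12804.8


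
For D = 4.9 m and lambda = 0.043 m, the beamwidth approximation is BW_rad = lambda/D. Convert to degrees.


BW_rad = 0.043 / 4.9 = 0.008776
BW_deg = 0.5 degrees

0.5 degrees
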